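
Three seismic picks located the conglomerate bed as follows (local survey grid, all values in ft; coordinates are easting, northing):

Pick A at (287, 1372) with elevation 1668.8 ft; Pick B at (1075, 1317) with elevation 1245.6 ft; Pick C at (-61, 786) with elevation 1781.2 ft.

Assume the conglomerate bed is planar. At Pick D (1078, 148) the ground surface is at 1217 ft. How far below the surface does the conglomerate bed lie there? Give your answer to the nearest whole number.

116 ft

Let the plane be z = a·easting + b·northing + c.
Pick B−Pick A: 788a − 55b = −423.2;  Pick C−Pick A: −348a − 586b = 112.4.
Solving gives a = −0.52854, b = 0.12207.
Then c = 1668.8 − a·287 − b·1372 = 1653.02.
At (1078, 148): z_contact = −569.8 + 18.1 + 1653.02 = 1101.3 ft.
Depth below ground = 1217 − 1101.3 = 116 ft.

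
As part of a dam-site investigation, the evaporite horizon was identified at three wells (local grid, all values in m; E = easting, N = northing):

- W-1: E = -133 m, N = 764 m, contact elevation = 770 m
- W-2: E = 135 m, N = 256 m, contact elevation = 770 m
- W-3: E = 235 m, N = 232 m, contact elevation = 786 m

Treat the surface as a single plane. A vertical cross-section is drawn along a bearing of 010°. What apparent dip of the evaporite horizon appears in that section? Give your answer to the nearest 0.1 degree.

Let the plane be z = a·E + b·N + c.
W-2−W-1: 268a − 508b = 0;  W-3−W-1: 368a − 532b = 16.
Solving gives a = 0.18320, b = 0.09665.
Unit vector along 010° is (sin 10°, cos 10°) = (0.1736, 0.9848).
Slope in that direction = a·(0.1736) + b·(0.9848) = 0.12699.
Apparent dip = arctan|0.12699| = 7.2° (true dip is 11.7°, so apparent ≤ true as expected).

7.2°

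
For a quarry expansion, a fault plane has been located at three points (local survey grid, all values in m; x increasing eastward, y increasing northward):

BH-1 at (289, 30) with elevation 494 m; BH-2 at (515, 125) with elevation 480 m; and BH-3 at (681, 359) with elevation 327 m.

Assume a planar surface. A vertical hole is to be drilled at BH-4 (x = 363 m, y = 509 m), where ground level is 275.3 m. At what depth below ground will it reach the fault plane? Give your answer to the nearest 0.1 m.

175.1 m

Two edge vectors: BH-1→BH-2 = (226, 95, -14), BH-1→BH-3 = (392, 329, -167).
Normal n = (BH-1→BH-2) × (BH-1→BH-3) = (-11259, 32254, 37114).
So ∂z/∂x = −n_x/n_z = 0.30336 and ∂z/∂y = −n_y/n_z = −0.86905.
Intercept c from BH-1: 494 − 87.67 + 26.07 = 432.40.
At (363, 509): z_contact = 110.12 − 442.35 + 432.40 = 100.17 m.
Depth below ground = 275.3 − 100.17 = 175.1 m.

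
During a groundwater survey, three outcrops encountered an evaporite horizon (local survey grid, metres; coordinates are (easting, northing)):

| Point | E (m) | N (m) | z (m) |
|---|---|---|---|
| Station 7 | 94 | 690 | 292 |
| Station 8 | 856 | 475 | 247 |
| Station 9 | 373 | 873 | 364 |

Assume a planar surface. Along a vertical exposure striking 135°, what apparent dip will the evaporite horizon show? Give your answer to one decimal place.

12.0°

Two edge vectors: Station 7→Station 8 = (762, -215, -45), Station 7→Station 9 = (279, 183, 72).
Normal n = (Station 7→Station 8) × (Station 7→Station 9) = (-7245, -67419, 199431).
So ∂z/∂E = −n_x/n_z = 0.03633 and ∂z/∂N = −n_y/n_z = 0.33806.
Unit vector along 135° is (sin 135°, cos 135°) = (0.7071, -0.7071).
Slope in that direction = a·(0.7071) + b·(-0.7071) = −0.21335.
Apparent dip = arctan|0.21335| = 12.0° (true dip is 18.8°, so apparent ≤ true as expected).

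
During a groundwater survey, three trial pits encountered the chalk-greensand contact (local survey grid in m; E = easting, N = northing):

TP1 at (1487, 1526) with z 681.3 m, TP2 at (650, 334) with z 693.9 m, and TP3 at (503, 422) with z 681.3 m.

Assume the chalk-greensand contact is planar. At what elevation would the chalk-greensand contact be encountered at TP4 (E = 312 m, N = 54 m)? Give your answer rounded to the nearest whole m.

Let the plane be z = a·E + b·N + c.
TP2−TP1: −837a − 1192b = 12.6;  TP3−TP1: −984a − 1104b = 0.
Solving gives a = 0.05589, b = −0.04982.
Then c = 681.3 − a·1487 − b·1526 = 674.21.
At (312, 54): z = 17.4 − 2.7 + 674.21 = 689.0 m.

689 m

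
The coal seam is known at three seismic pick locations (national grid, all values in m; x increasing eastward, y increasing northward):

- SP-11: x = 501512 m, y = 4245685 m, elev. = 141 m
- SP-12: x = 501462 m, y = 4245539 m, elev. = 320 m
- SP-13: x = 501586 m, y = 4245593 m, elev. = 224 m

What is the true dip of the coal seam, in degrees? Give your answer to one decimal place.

Two edge vectors: SP-11→SP-12 = (-50, -146, 179), SP-11→SP-13 = (74, -92, 83).
Normal n = (SP-11→SP-12) × (SP-11→SP-13) = (4350, 17396, 15404).
So ∂z/∂x = −n_x/n_z = −0.28239 and ∂z/∂y = −n_y/n_z = −1.12932.
Gradient magnitude |∇z| = √(a² + b²) = √(0.07975 + 1.27536) = 1.16409.
True dip = arctan(1.16409) = 49.3°, dipping toward NNE (azimuth ≈ 014°).

49.3°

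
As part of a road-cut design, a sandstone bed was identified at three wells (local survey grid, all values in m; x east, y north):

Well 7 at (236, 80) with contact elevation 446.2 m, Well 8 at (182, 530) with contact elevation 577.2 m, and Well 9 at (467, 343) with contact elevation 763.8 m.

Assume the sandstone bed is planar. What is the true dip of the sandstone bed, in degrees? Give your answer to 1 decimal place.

Two edge vectors: Well 7→Well 8 = (-54, 450, 131), Well 7→Well 9 = (231, 263, 317.6).
Normal n = (Well 7→Well 8) × (Well 7→Well 9) = (108467, 47411.4, -118152).
So ∂z/∂x = −n_x/n_z = 0.91803 and ∂z/∂y = −n_y/n_z = 0.40127.
Gradient magnitude |∇z| = √(a² + b²) = √(0.84278 + 0.16102) = 1.00190.
True dip = arctan(1.00190) = 45.1°, dipping toward WSW (azimuth ≈ 246°).

45.1°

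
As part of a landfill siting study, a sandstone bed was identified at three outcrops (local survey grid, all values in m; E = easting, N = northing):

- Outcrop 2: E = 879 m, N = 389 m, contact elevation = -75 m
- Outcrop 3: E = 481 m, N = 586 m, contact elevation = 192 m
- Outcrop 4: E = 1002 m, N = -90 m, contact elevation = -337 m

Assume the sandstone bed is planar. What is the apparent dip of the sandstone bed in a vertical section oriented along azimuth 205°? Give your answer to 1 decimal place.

Two edge vectors: Outcrop 2→Outcrop 3 = (-398, 197, 267), Outcrop 2→Outcrop 4 = (123, -479, -262).
Normal n = (Outcrop 2→Outcrop 3) × (Outcrop 2→Outcrop 4) = (76279, -71435, 166411).
So ∂z/∂E = −n_x/n_z = −0.45838 and ∂z/∂N = −n_y/n_z = 0.42927.
Unit vector along 205° is (sin 205°, cos 205°) = (-0.4226, -0.9063).
Slope in that direction = a·(-0.4226) + b·(-0.9063) = −0.19533.
Apparent dip = arctan|0.19533| = 11.1° (true dip is 32.1°, so apparent ≤ true as expected).

11.1°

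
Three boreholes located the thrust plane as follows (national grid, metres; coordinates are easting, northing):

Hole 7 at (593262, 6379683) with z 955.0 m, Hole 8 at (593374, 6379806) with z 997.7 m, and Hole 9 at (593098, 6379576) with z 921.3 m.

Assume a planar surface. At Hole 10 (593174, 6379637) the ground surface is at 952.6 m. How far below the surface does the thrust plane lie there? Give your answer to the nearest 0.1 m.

11.2 m

Two edge vectors: Hole 7→Hole 8 = (112, 123, 42.7), Hole 7→Hole 9 = (-164, -107, -33.7).
Normal n = (Hole 7→Hole 8) × (Hole 7→Hole 9) = (423.8, -3228.4, 8188).
So ∂z/∂easting = −n_x/n_z = −0.051758671 and ∂z/∂northing = −n_y/n_z = 0.394284319.
Intercept c from Hole 7: 955 + 30706.45 − 2515408.96 = −2483747.51.
At (593174, 6379637): z_contact = −30701.90 + 2515390.83 − 2483747.51 = 941.42 m.
Depth below ground = 952.6 − 941.42 = 11.2 m.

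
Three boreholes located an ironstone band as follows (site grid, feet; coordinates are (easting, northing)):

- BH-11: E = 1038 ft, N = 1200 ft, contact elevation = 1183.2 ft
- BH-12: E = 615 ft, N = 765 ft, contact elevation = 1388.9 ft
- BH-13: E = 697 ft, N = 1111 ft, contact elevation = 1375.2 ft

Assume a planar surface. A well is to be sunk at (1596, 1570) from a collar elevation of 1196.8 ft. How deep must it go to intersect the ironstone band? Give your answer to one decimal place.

305.3 ft

Two edge vectors: BH-11→BH-12 = (-423, -435, 205.7), BH-11→BH-13 = (-341, -89, 192).
Normal n = (BH-11→BH-12) × (BH-11→BH-13) = (-65212.7, 11072.3, -110688).
So ∂z/∂E = −n_x/n_z = −0.589158 and ∂z/∂N = −n_y/n_z = 0.100032.
Intercept c from BH-11: 1183.2 + 611.55 − 120.04 = 1674.71.
At (1596, 1570): z_contact = −940.30 + 157.05 + 1674.71 = 891.46 ft.
Depth below ground = 1196.8 − 891.46 = 305.3 ft.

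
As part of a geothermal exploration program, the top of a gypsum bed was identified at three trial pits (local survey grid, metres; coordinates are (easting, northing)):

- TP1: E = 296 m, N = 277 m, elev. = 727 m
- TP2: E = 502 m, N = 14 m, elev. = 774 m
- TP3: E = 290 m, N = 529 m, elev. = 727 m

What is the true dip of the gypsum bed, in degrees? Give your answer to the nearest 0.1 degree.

13.2°

Let the plane be z = a·E + b·N + c.
TP2−TP1: 206a − 263b = 47;  TP3−TP1: −6a + 252b = 0.
Solving gives a = 0.23531, b = 0.00560.
Gradient magnitude |∇z| = √(a² + b²) = √(0.05537 + 0.00003) = 0.23537.
True dip = arctan(0.23537) = 13.2°, dipping toward W (azimuth ≈ 269°).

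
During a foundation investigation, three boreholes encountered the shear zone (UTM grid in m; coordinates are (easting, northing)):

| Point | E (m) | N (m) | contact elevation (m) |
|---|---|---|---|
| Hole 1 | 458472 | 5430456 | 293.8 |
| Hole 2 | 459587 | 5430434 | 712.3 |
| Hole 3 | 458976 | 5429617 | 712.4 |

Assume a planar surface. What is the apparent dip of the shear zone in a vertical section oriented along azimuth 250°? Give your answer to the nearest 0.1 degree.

14.2°

Let the plane be z = a·E + b·N + c.
Hole 2−Hole 1: 1115a − 22b = 418.5;  Hole 3−Hole 1: 504a − 839b = 418.6.
Solving gives a = 0.36988, b = −0.27674.
Unit vector along 250° is (sin 250°, cos 250°) = (-0.9397, -0.3420).
Slope in that direction = a·(-0.9397) + b·(-0.3420) = −0.25292.
Apparent dip = arctan|0.25292| = 14.2° (true dip is 24.8°, so apparent ≤ true as expected).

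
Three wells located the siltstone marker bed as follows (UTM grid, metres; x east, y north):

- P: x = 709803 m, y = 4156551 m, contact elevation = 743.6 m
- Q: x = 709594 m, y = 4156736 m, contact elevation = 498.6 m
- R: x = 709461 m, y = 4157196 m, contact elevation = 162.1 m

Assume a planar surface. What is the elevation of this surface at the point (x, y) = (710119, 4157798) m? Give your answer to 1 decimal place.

308.5 m

Let the plane be z = a·x + b·y + c.
Q−P: −209a + 185b = −245;  R−P: −342a + 645b = −581.5.
Solving gives a = 0.705214231, b = −0.527622842.
Then c = 743.6 − a·709803 − b·4156551 = 1693271.67.
At (710119, 4157798): z = 500786.0 − 2193749.2 + 1693271.67 = 308.5 m.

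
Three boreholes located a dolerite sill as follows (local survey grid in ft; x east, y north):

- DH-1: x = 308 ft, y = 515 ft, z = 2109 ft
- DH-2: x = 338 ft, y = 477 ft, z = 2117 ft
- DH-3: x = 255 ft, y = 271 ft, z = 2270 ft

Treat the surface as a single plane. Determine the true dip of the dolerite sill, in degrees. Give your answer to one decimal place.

Let the plane be z = a·x + b·y + c.
DH-2−DH-1: 30a − 38b = 8;  DH-3−DH-1: −53a − 244b = 161.
Solving gives a = −0.44633, b = −0.56289.
Gradient magnitude |∇z| = √(a² + b²) = √(0.19921 + 0.31684) = 0.71837.
True dip = arctan(0.71837) = 35.7°, dipping toward NE (azimuth ≈ 038°).

35.7°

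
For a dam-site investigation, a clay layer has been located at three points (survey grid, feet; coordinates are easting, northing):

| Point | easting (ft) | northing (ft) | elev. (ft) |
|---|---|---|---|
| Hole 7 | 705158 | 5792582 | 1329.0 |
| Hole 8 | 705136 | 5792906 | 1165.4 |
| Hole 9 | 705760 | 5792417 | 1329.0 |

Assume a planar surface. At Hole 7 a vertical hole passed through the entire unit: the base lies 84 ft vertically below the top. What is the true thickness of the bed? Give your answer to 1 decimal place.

Let the plane be z = a·easting + b·northing + c.
Hole 8−Hole 7: −22a + 324b = −163.6;  Hole 9−Hole 7: 602a − 165b = 0.
Solving gives a = −0.14102, b = −0.51451.
|∇z| = √(a²+b²) = 0.53349, so dip δ = arctan(0.53349) = 28.08°.
True thickness = vertical thickness × cos δ = 84 × cos 28.08° = 74.1 ft.

74.1 ft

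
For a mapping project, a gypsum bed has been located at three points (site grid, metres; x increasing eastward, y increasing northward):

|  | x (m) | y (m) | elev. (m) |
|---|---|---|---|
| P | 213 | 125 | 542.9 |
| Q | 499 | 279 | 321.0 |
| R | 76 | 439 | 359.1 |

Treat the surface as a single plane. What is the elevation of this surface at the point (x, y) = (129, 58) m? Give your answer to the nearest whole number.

624 m

Let the plane be z = a·x + b·y + c.
Q−P: 286a + 154b = −221.9;  R−P: −137a + 314b = −183.8.
Solving gives a = −0.37304, b = −0.74811.
Then c = 542.9 − a·213 − b·125 = 715.87.
At (129, 58): z = −48.1 − 43.4 + 715.87 = 624.4 m.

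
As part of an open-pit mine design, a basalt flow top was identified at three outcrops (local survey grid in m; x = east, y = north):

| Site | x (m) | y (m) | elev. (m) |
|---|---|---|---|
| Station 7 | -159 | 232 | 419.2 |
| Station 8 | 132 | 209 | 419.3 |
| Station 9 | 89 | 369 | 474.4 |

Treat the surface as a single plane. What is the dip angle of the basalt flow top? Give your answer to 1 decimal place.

19.4°

Let the plane be z = a·x + b·y + c.
Station 8−Station 7: 291a − 23b = 0.1;  Station 9−Station 7: 248a + 137b = 55.2.
Solving gives a = 0.02816, b = 0.35194.
Gradient magnitude |∇z| = √(a² + b²) = √(0.00079 + 0.12386) = 0.35307.
True dip = arctan(0.35307) = 19.4°, dipping toward S (azimuth ≈ 185°).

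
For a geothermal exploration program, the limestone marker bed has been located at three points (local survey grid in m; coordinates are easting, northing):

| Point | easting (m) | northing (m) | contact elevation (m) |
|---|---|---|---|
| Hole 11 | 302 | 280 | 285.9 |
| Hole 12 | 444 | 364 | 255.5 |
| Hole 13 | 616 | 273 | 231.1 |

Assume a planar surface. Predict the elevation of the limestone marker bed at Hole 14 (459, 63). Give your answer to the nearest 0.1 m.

272.3 m

Two edge vectors: Hole 11→Hole 12 = (142, 84, -30.4), Hole 11→Hole 13 = (314, -7, -54.8).
Normal n = (Hole 11→Hole 12) × (Hole 11→Hole 13) = (-4816, -1764, -27370).
So ∂z/∂easting = −n_x/n_z = −0.17596 and ∂z/∂northing = −n_y/n_z = −0.06445.
Intercept c from Hole 11: 285.9 + 53.14 + 18.05 = 357.09.
At (459, 63): z = −80.8 − 4.1 + 357.09 = 272.3 m.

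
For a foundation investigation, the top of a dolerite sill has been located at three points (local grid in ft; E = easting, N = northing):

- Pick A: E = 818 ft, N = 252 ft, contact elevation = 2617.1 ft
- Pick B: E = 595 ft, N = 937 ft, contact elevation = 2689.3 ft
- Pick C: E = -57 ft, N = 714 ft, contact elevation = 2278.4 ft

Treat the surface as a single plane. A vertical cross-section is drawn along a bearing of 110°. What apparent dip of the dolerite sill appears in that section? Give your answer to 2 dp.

Two edge vectors: Pick A→Pick B = (-223, 685, 72.2), Pick A→Pick C = (-875, 462, -338.7).
Normal n = (Pick A→Pick B) × (Pick A→Pick C) = (-265365.9, -138705.1, 496349).
So ∂z/∂E = −n_x/n_z = 0.53464 and ∂z/∂N = −n_y/n_z = 0.27945.
Unit vector along 110° is (sin 110°, cos 110°) = (0.9397, -0.3420).
Slope in that direction = a·(0.9397) + b·(-0.3420) = 0.40682.
Apparent dip = arctan|0.40682| = 22.14° (true dip is 31.1°, so apparent ≤ true as expected).

22.14°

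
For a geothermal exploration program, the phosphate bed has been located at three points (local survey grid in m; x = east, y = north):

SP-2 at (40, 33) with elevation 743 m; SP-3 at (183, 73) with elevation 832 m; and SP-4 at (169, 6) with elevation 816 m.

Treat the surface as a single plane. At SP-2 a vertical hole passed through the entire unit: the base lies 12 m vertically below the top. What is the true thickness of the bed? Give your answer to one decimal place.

Two edge vectors: SP-2→SP-3 = (143, 40, 89), SP-2→SP-4 = (129, -27, 73).
Normal n = (SP-2→SP-3) × (SP-2→SP-4) = (5323, 1042, -9021).
So ∂z/∂x = −n_x/n_z = 0.59007 and ∂z/∂y = −n_y/n_z = 0.11551.
|∇z| = √(a²+b²) = 0.60127, so dip δ = arctan(0.60127) = 31.02°.
True thickness = vertical thickness × cos δ = 12 × cos 31.02° = 10.3 m.

10.3 m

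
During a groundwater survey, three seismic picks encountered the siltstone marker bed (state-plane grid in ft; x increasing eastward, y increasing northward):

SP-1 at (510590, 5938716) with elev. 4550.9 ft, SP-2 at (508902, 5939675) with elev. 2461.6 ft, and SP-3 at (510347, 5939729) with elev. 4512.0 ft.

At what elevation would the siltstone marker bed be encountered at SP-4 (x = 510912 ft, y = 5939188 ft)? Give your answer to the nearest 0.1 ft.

5145.5 ft

Let the plane be z = a·x + b·y + c.
SP-2−SP-1: −1688a + 959b = −2089.3;  SP-3−SP-1: −243a + 1013b = −38.9.
Solving gives a = 1.407777064, b = 0.299298940.
Then c = 4550.9 − a·510590 − b·5938716 = −2491697.40.
At (510912, 5939188): z = 719250.2 + 1777592.7 − 2491697.40 = 5145.5 ft.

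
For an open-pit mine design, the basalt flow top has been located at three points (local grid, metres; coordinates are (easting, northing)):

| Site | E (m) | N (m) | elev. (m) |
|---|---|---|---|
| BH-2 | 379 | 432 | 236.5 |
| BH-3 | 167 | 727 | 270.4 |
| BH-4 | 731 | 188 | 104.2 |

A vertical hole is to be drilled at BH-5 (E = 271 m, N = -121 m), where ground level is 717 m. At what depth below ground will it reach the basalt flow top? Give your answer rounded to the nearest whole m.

Two edge vectors: BH-2→BH-3 = (-212, 295, 33.9), BH-2→BH-4 = (352, -244, -132.3).
Normal n = (BH-2→BH-3) × (BH-2→BH-4) = (-30756.9, -16114.8, -52112).
So ∂z/∂E = −n_x/n_z = −0.59021 and ∂z/∂N = −n_y/n_z = −0.30923.
Intercept c from BH-2: 236.5 + 223.69 + 133.59 = 593.78.
At (271, -121): z_contact = −159.9 + 37.4 + 593.78 = 471.2 m.
Depth below ground = 717 − 471.2 = 246 m.

246 m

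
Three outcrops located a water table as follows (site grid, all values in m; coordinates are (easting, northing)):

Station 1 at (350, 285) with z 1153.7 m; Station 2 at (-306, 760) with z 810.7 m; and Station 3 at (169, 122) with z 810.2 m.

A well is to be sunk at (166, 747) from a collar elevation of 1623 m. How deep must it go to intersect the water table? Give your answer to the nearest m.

Two edge vectors: Station 1→Station 2 = (-656, 475, -343), Station 1→Station 3 = (-181, -163, -343.5).
Normal n = (Station 1→Station 2) × (Station 1→Station 3) = (-219071.5, -163253, 192903).
So ∂z/∂E = −n_x/n_z = 1.13566 and ∂z/∂N = −n_y/n_z = 0.84630.
Intercept c from Station 1: 1153.7 − 397.48 − 241.19 = 515.03.
At (166, 747): z_contact = 188.5 + 632.2 + 515.03 = 1335.7 m.
Depth below ground = 1623 − 1335.7 = 287 m.

287 m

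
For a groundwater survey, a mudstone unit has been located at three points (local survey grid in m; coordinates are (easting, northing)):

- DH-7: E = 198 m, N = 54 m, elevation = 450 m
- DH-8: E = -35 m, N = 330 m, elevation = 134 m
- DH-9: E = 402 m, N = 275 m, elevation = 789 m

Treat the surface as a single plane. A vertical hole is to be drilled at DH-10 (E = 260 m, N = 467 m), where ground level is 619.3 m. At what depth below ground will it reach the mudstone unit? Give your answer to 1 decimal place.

19.7 m

Let the plane be z = a·E + b·N + c.
DH-8−DH-7: −233a + 276b = −316;  DH-9−DH-7: 204a + 221b = 339.
Solving gives a = 1.51581, b = 0.13473.
Then c = 450 − a·198 − b·54 = 142.59.
At (260, 467): z_contact = 394.11 + 62.92 + 142.59 = 599.62 m.
Depth below ground = 619.3 − 599.62 = 19.7 m.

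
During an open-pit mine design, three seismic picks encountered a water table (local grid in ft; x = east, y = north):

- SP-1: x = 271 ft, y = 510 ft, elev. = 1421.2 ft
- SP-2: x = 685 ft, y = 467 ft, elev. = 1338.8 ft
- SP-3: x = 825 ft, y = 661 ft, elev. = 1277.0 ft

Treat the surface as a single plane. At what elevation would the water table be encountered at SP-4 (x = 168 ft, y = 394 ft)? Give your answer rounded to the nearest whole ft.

1462 ft

Two edge vectors: SP-1→SP-2 = (414, -43, -82.4), SP-1→SP-3 = (554, 151, -144.2).
Normal n = (SP-1→SP-2) × (SP-1→SP-3) = (18643, 14049.2, 86336).
So ∂z/∂x = −n_x/n_z = −0.21594 and ∂z/∂y = −n_y/n_z = −0.16273.
Intercept c from SP-1: 1421.2 + 58.52 + 82.99 = 1562.71.
At (168, 394): z = −36.3 − 64.1 + 1562.71 = 1462.3 ft.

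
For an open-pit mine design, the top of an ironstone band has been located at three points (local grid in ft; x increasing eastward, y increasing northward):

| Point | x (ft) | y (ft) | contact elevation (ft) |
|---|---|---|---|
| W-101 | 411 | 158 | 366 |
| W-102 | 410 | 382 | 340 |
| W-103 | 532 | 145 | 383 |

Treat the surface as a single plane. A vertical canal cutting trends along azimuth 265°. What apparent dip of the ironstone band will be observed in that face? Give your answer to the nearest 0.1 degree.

Two edge vectors: W-101→W-102 = (-1, 224, -26), W-101→W-103 = (121, -13, 17).
Normal n = (W-101→W-102) × (W-101→W-103) = (3470, -3129, -27091).
So ∂z/∂x = −n_x/n_z = 0.12809 and ∂z/∂y = −n_y/n_z = −0.11550.
Unit vector along 265° is (sin 265°, cos 265°) = (-0.9962, -0.0872).
Slope in that direction = a·(-0.9962) + b·(-0.0872) = −0.11753.
Apparent dip = arctan|0.11753| = 6.7° (true dip is 9.8°, so apparent ≤ true as expected).

6.7°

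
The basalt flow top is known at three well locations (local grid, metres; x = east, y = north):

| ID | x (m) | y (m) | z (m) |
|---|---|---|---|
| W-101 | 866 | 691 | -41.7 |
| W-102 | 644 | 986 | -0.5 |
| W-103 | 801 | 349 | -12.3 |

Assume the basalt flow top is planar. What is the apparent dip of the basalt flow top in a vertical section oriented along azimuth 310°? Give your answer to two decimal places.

8.94°

Let the plane be z = a·x + b·y + c.
W-102−W-101: −222a + 295b = 41.2;  W-103−W-101: −65a − 342b = 29.4.
Solving gives a = −0.23937, b = −0.04047.
Unit vector along 310° is (sin 310°, cos 310°) = (-0.7660, 0.6428).
Slope in that direction = a·(-0.7660) + b·(0.6428) = 0.15735.
Apparent dip = arctan|0.15735| = 8.94° (true dip is 13.6°, so apparent ≤ true as expected).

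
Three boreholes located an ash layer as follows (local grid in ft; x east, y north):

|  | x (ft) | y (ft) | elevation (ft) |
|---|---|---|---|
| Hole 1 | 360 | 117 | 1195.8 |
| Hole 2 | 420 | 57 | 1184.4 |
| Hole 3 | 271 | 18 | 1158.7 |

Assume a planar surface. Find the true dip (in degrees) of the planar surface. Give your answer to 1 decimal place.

16.9°

Let the plane be z = a·x + b·y + c.
Hole 2−Hole 1: 60a − 60b = −11.4;  Hole 3−Hole 1: −89a − 99b = −37.1.
Solving gives a = 0.09729, b = 0.28729.
Gradient magnitude |∇z| = √(a² + b²) = √(0.00946 + 0.08253) = 0.30331.
True dip = arctan(0.30331) = 16.9°, dipping toward SSW (azimuth ≈ 199°).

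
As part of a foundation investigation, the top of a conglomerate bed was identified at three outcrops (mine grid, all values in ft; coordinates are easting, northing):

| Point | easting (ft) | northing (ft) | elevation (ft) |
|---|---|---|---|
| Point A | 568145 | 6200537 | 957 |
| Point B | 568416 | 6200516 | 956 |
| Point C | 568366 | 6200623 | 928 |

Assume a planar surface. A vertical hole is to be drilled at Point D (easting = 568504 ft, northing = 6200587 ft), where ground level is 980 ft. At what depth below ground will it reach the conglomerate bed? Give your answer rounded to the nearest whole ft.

46 ft

Two edge vectors: Point A→Point B = (271, -21, -1), Point A→Point C = (221, 86, -29).
Normal n = (Point A→Point B) × (Point A→Point C) = (695, 7638, 27947).
So ∂z/∂easting = −n_x/n_z = −0.02486850 and ∂z/∂northing = −n_y/n_z = −0.27330304.
Intercept c from Point A: 957 + 14128.91 + 1694625.60 = 1709711.51.
At (568504, 6200587): z_contact = −14137.8 − 1694639.3 + 1709711.51 = 934.4 ft.
Depth below ground = 980 − 934.4 = 46 ft.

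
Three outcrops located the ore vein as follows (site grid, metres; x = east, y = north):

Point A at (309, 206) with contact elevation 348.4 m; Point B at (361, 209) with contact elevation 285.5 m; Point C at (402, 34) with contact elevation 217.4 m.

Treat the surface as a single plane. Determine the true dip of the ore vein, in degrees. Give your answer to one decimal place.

50.7°

Two edge vectors: Point A→Point B = (52, 3, -62.9), Point A→Point C = (93, -172, -131).
Normal n = (Point A→Point B) × (Point A→Point C) = (-11211.8, 962.3, -9223).
So ∂z/∂x = −n_x/n_z = −1.21563 and ∂z/∂y = −n_y/n_z = 0.10434.
Gradient magnitude |∇z| = √(a² + b²) = √(1.47777 + 0.01089) = 1.22010.
True dip = arctan(1.22010) = 50.7°, dipping toward E (azimuth ≈ 095°).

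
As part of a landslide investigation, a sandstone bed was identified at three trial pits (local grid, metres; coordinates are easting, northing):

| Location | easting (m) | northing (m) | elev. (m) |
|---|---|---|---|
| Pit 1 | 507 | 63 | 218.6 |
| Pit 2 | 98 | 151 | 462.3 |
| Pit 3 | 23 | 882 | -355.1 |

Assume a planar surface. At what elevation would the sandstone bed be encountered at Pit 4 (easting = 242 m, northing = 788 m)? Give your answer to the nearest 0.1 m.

-429.1 m

Let the plane be z = a·easting + b·northing + c.
Pit 2−Pit 1: −409a + 88b = 243.7;  Pit 3−Pit 1: −484a + 819b = −573.7.
Solving gives a = −0.85531, b = −1.20595.
Then c = 218.6 − a·507 − b·63 = 728.22.
At (242, 788): z = −207.0 − 950.3 + 728.22 = -429.1 m.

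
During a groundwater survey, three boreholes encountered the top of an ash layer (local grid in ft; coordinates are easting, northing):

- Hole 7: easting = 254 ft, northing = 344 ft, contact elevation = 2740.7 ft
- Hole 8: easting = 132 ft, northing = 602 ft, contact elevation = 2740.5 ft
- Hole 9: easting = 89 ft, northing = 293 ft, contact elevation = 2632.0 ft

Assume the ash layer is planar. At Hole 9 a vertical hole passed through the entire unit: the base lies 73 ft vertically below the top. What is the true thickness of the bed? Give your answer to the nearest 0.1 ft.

61.6 ft

Two edge vectors: Hole 7→Hole 8 = (-122, 258, -0.2), Hole 7→Hole 9 = (-165, -51, -108.7).
Normal n = (Hole 7→Hole 8) × (Hole 7→Hole 9) = (-28054.8, -13228.4, 48792).
So ∂z/∂easting = −n_x/n_z = 0.57499 and ∂z/∂northing = −n_y/n_z = 0.27112.
|∇z| = √(a²+b²) = 0.63570, so dip δ = arctan(0.63570) = 32.44°.
True thickness = vertical thickness × cos δ = 73 × cos 32.44° = 61.6 ft.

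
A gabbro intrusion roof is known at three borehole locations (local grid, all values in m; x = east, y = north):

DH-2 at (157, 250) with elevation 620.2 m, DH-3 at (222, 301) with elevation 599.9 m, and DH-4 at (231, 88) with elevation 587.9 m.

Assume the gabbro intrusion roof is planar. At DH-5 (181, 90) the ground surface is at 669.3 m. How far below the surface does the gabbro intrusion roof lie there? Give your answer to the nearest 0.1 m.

Two edge vectors: DH-2→DH-3 = (65, 51, -20.3), DH-2→DH-4 = (74, -162, -32.3).
Normal n = (DH-2→DH-3) × (DH-2→DH-4) = (-4935.9, 597.3, -14304).
So ∂z/∂x = −n_x/n_z = −0.34507 and ∂z/∂y = −n_y/n_z = 0.04176.
Intercept c from DH-2: 620.2 + 54.18 − 10.44 = 663.94.
At (181, 90): z_contact = −62.46 + 3.76 + 663.94 = 605.24 m.
Depth below ground = 669.3 − 605.24 = 64.1 m.

64.1 m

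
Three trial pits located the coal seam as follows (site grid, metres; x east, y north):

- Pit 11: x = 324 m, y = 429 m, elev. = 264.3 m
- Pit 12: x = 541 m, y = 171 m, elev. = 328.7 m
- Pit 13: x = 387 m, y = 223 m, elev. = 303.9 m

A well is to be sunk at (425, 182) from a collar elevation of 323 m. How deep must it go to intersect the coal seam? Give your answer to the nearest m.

Two edge vectors: Pit 11→Pit 12 = (217, -258, 64.4), Pit 11→Pit 13 = (63, -206, 39.6).
Normal n = (Pit 11→Pit 12) × (Pit 11→Pit 13) = (3049.6, -4536, -28448).
So ∂z/∂x = −n_x/n_z = 0.10720 and ∂z/∂y = −n_y/n_z = −0.15945.
Intercept c from Pit 11: 264.3 − 34.73 + 68.40 = 297.97.
At (425, 182): z_contact = 45.6 − 29.0 + 297.97 = 314.5 m.
Depth below ground = 323 − 314.5 = 8 m.

8 m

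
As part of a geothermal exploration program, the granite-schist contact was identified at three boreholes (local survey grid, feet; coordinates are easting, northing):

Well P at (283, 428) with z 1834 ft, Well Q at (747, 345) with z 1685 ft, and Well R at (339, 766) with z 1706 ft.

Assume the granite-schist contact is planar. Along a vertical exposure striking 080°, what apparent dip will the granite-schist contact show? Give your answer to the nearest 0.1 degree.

23.1°

Two edge vectors: Well P→Well Q = (464, -83, -149), Well P→Well R = (56, 338, -128).
Normal n = (Well P→Well Q) × (Well P→Well R) = (60986, 51048, 161480).
So ∂z/∂easting = −n_x/n_z = −0.37767 and ∂z/∂northing = −n_y/n_z = −0.31613.
Unit vector along 080° is (sin 80°, cos 80°) = (0.9848, 0.1736).
Slope in that direction = a·(0.9848) + b·(0.1736) = −0.42683.
Apparent dip = arctan|0.42683| = 23.1° (true dip is 26.2°, so apparent ≤ true as expected).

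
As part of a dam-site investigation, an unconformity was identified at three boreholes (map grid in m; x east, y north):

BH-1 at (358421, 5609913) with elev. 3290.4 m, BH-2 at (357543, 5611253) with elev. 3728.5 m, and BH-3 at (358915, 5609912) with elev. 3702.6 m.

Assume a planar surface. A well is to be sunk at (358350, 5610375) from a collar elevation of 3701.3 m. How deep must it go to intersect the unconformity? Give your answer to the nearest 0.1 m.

Let the plane be z = a·x + b·y + c.
BH-2−BH-1: −878a + 1340b = 438.1;  BH-3−BH-1: 494a − 1b = 412.2.
Solving gives a = 0.836183862, b = 0.874827934.
Then c = 3290.4 − a·358421 − b·5609913 = −5204124.05.
At (358350, 5610375): z_contact = 299646.49 + 4908112.77 − 5204124.05 = 3635.20 m.
Depth below ground = 3701.3 − 3635.20 = 66.1 m.

66.1 m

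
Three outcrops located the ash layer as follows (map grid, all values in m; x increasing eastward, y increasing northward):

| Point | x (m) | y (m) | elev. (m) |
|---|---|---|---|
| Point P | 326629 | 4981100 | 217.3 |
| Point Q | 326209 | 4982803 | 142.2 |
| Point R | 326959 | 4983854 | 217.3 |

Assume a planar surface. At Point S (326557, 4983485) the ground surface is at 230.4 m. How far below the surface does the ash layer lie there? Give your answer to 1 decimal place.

Two edge vectors: Point P→Point Q = (-420, 1703, -75.1), Point P→Point R = (330, 2754, 0).
Normal n = (Point P→Point Q) × (Point P→Point R) = (206825.4, -24783, -1718670).
So ∂z/∂x = −n_x/n_z = 0.120340379 and ∂z/∂y = −n_y/n_z = −0.014419871.
Intercept c from Point P: 217.3 − 39306.66 + 71826.82 = 32737.46.
At (326557, 4983485): z_contact = 39297.99 − 71861.21 + 32737.46 = 174.24 m.
Depth below ground = 230.4 − 174.24 = 56.2 m.

56.2 m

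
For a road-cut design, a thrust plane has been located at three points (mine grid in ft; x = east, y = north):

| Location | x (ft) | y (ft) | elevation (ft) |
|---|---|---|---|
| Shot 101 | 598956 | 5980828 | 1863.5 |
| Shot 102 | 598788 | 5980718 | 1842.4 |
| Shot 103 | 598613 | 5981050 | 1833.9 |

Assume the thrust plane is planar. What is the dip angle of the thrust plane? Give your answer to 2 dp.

6.28°

Two edge vectors: Shot 101→Shot 102 = (-168, -110, -21.1), Shot 101→Shot 103 = (-343, 222, -29.6).
Normal n = (Shot 101→Shot 102) × (Shot 101→Shot 103) = (7940.2, 2264.5, -75026).
So ∂z/∂x = −n_x/n_z = 0.10583 and ∂z/∂y = −n_y/n_z = 0.03018.
Gradient magnitude |∇z| = √(a² + b²) = √(0.01120 + 0.00091) = 0.11005.
True dip = arctan(0.11005) = 6.28°, dipping toward WSW (azimuth ≈ 254°).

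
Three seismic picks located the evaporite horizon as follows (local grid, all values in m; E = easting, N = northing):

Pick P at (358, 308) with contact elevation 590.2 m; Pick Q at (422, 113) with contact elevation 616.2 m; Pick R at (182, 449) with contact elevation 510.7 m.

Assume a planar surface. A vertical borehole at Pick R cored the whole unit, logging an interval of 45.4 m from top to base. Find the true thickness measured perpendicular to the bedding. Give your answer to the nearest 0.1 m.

41.1 m

Two edge vectors: Pick P→Pick Q = (64, -195, 26), Pick P→Pick R = (-176, 141, -79.5).
Normal n = (Pick P→Pick Q) × (Pick P→Pick R) = (11836.5, 512, -25296).
So ∂z/∂E = −n_x/n_z = 0.46792 and ∂z/∂N = −n_y/n_z = 0.02024.
|∇z| = √(a²+b²) = 0.46836, so dip δ = arctan(0.46836) = 25.10°.
True thickness = vertical thickness × cos δ = 45.4 × cos 25.10° = 41.1 m.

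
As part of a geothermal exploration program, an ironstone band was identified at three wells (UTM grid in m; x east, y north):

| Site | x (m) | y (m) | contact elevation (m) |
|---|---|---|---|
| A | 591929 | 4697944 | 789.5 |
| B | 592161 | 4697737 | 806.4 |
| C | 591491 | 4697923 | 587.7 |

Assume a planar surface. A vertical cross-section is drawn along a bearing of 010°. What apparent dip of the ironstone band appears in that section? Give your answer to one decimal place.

25.8°

Two edge vectors: A→B = (232, -207, 16.9), A→C = (-438, -21, -201.8).
Normal n = (A→B) × (A→C) = (42127.5, 39415.4, -95538).
So ∂z/∂x = −n_x/n_z = 0.44095 and ∂z/∂y = −n_y/n_z = 0.41256.
Unit vector along 010° is (sin 10°, cos 10°) = (0.1736, 0.9848).
Slope in that direction = a·(0.1736) + b·(0.9848) = 0.48286.
Apparent dip = arctan|0.48286| = 25.8° (true dip is 31.1°, so apparent ≤ true as expected).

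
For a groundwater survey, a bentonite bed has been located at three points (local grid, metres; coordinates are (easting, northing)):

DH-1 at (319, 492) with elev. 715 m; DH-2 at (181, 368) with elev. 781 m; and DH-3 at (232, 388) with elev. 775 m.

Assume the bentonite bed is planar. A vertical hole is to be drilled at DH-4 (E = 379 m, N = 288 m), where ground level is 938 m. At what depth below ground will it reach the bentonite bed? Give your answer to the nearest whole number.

Two edge vectors: DH-1→DH-2 = (-138, -124, 66), DH-1→DH-3 = (-87, -104, 60).
Normal n = (DH-1→DH-2) × (DH-1→DH-3) = (-576, 2538, 3564).
So ∂z/∂E = −n_x/n_z = 0.16162 and ∂z/∂N = −n_y/n_z = −0.71212.
Intercept c from DH-1: 715 − 51.56 + 350.36 = 1013.81.
At (379, 288): z_contact = 61.3 − 205.1 + 1013.81 = 870.0 m.
Depth below ground = 938 − 870.0 = 68 m.

68 m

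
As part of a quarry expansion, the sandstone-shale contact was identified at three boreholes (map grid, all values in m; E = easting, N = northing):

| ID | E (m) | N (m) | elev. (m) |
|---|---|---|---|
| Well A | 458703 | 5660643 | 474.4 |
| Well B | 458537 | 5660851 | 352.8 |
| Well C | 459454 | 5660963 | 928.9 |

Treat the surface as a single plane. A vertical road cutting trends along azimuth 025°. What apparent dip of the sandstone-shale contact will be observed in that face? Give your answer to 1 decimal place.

11.3°

Let the plane be z = a·E + b·N + c.
Well B−Well A: −166a + 208b = −121.6;  Well C−Well A: 751a + 320b = 454.5.
Solving gives a = 0.63751, b = −0.07584.
Unit vector along 025° is (sin 25°, cos 25°) = (0.4226, 0.9063).
Slope in that direction = a·(0.4226) + b·(0.9063) = 0.20069.
Apparent dip = arctan|0.20069| = 11.3° (true dip is 32.7°, so apparent ≤ true as expected).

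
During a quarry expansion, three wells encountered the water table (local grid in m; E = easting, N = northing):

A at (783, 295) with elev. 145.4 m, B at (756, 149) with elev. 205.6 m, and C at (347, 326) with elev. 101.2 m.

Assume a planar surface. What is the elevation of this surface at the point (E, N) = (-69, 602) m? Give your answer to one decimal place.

Two edge vectors: A→B = (-27, -146, 60.2), A→C = (-436, 31, -44.2).
Normal n = (A→B) × (A→C) = (4587, -27440.6, -64493).
So ∂z/∂E = −n_x/n_z = 0.07112 and ∂z/∂N = −n_y/n_z = −0.42548.
Intercept c from A: 145.4 − 55.69 + 125.52 = 215.23.
At (-69, 602): z = −4.9 − 256.1 + 215.23 = -45.8 m.

-45.8 m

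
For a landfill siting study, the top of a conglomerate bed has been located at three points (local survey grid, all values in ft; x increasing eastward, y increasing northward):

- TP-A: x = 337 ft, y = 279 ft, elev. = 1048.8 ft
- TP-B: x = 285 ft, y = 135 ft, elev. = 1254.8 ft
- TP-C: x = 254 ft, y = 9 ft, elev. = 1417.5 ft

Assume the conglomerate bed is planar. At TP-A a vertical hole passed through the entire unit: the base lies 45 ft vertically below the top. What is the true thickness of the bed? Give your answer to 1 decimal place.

24.2 ft

Two edge vectors: TP-A→TP-B = (-52, -144, 206), TP-A→TP-C = (-83, -270, 368.7).
Normal n = (TP-A→TP-B) × (TP-A→TP-C) = (2527.2, 2074.4, 2088).
So ∂z/∂x = −n_x/n_z = −1.21034 and ∂z/∂y = −n_y/n_z = −0.99349.
|∇z| = √(a²+b²) = 1.56587, so dip δ = arctan(1.56587) = 57.44°.
True thickness = vertical thickness × cos δ = 45 × cos 57.44° = 24.2 ft.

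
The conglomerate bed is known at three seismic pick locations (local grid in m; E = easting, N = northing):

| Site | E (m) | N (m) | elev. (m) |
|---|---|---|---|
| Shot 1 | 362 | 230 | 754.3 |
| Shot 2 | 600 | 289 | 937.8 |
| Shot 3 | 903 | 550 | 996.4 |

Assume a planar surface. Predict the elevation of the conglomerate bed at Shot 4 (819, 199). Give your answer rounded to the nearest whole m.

Let the plane be z = a·E + b·N + c.
Shot 2−Shot 1: 238a + 59b = 183.5;  Shot 3−Shot 1: 541a + 320b = 242.1.
Solving gives a = 1.00441, b = −0.94152.
Then c = 754.3 − a·362 − b·230 = 607.25.
At (819, 199): z = 822.6 − 187.4 + 607.25 = 1242.5 m.

1243 m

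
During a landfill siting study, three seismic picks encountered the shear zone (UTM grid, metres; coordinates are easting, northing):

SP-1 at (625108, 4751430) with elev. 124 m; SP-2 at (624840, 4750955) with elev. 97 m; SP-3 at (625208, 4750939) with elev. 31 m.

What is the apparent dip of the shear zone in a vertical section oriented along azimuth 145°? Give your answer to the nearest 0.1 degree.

12.7°

Let the plane be z = a·easting + b·northing + c.
SP-2−SP-1: −268a − 475b = −27;  SP-3−SP-1: 100a − 491b = −93.
Solving gives a = −0.17264, b = 0.15425.
Unit vector along 145° is (sin 145°, cos 145°) = (0.5736, -0.8192).
Slope in that direction = a·(0.5736) + b·(-0.8192) = −0.22538.
Apparent dip = arctan|0.22538| = 12.7° (true dip is 13.0°, so apparent ≤ true as expected).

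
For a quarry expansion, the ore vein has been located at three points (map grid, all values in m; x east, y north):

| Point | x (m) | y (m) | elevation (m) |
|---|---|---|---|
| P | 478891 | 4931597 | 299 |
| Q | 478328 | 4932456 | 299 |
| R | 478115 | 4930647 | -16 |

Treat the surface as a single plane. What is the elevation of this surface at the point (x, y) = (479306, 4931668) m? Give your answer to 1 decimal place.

402.9 m

Two edge vectors: P→Q = (-563, 859, 0), P→R = (-776, -950, -315).
Normal n = (P→Q) × (P→R) = (-270585, -177345, 1201434).
So ∂z/∂x = −n_x/n_z = 0.225218364 and ∂z/∂y = −n_y/n_z = 0.147611105.
Intercept c from P: 299 − 107855.05 − 727958.48 = −835514.53.
At (479306, 4931668): z = 107948.5 + 727969.0 − 835514.53 = 402.9 m.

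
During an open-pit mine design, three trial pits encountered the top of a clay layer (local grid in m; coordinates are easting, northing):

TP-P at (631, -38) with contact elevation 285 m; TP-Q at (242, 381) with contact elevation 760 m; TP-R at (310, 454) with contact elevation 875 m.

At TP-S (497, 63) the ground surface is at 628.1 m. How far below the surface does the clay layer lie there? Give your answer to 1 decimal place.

Two edge vectors: TP-P→TP-Q = (-389, 419, 475), TP-P→TP-R = (-321, 492, 590).
Normal n = (TP-P→TP-Q) × (TP-P→TP-R) = (13510, 77035, -56889).
So ∂z/∂easting = −n_x/n_z = 0.23748 and ∂z/∂northing = −n_y/n_z = 1.35413.
Intercept c from TP-P: 285 − 149.85 + 51.46 = 186.61.
At (497, 63): z_contact = 118.03 + 85.31 + 186.61 = 389.94 m.
Depth below ground = 628.1 − 389.94 = 238.2 m.

238.2 m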